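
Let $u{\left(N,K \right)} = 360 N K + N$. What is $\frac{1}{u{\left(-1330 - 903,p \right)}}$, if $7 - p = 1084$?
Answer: $\frac{1}{865776527} \approx 1.155 \cdot 10^{-9}$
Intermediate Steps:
$p = -1077$ ($p = 7 - 1084 = -1077$)
$u{\left(N,K \right)} = N + 360 K N$ ($u{\left(N,K \right)} = 360 K N + N = N + 360 K N$)
$\frac{1}{u{\left(-1330 - 903,p \right)}} = \frac{1}{\left(-1330 - 903\right) \left(1 + 360 \left(-1077\right)\right)} = \frac{1}{\left(-1330 - 903\right) \left(1 - 387720\right)} = \frac{1}{\left(-2233\right) \left(-387719\right)} = \frac{1}{865776527}$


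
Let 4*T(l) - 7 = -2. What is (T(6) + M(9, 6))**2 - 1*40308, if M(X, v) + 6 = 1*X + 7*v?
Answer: -610703/16 ≈ -38169.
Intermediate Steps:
M(X, v) = -6 + X + 7*v (M(X, v) = -6 + (1*X + 7*v) = -6 + (X + 7*v) = -6 + X + 7*v)
T(l) = 5/4 (T(l) = 7/4 + (1/4)*(-2) = 7/4 - 1/2 = 5/4)
(T(6) + M(9, 6))**2 - 1*40308 = (5/4 + (-6 + 9 + 7*6))**2 - 1*40308 = (5/4 + (-6 + 9 + 42))**2 - 40308 = (5/4 + 45)**2 - 40308 = (185/4)**2 - 40308 = 34225/16 - 40308 = -610703/16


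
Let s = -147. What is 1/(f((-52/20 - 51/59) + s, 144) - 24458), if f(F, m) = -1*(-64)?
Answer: -1/24394 ≈ -4.0994e-5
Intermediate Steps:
f(F, m) = 64
1/(f((-52/20 - 51/59) + s, 144) - 24458) = 1/(64 - 24458) = 1/(-24394) = -1/24394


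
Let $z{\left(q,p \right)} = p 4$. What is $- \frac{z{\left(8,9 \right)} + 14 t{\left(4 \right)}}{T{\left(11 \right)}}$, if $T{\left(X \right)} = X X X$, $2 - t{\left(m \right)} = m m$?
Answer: $\frac{160}{1331} \approx 0.12021$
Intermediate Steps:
$t{\left(m \right)} = 2 - m^{2}$ ($t{\left(m \right)} = 2 - m m = 2 - m^{2}$)
$z{\left(q,p \right)} = 4 p$
$T{\left(X \right)} = X^{3}$ ($T{\left(X \right)} = X^{2} X = X^{3}$)
$- \frac{z{\left(8,9 \right)} + 14 t{\left(4 \right)}}{T{\left(11 \right)}} = - \frac{4 \cdot 9 + 14 \left(2 - 4^{2}\right)}{11^{3}} = - \frac{36 + 14 \left(2 - 16\right)}{1331} = - \frac{36 + 14 \left(-14\right)}{1331} = - \frac{36 - 196}{1331} = - \frac{-160}{1331} = \left(-1\right) \left(- \frac{160}{1331}\right) = \frac{160}{1331}$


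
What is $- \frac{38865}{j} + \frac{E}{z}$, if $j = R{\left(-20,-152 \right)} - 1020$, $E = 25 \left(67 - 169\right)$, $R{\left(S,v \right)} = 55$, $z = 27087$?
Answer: $\frac{70018367}{1742597} \approx 40.18$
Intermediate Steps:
$E = -2550$ ($E = 25 \left(67 - 169\right) = 25 \left(-102\right) = -2550$)
$j = -965$ ($j = 55 - 1020 = -965$)
$- \frac{38865}{j} + \frac{E}{z} = - \frac{38865}{-965} - \frac{2550}{27087} = \left(-38865\right) \left(- \frac{1}{965}\right) - \frac{850}{9029} = \frac{7773}{193} - \frac{850}{9029} = \frac{70018367}{1742597}$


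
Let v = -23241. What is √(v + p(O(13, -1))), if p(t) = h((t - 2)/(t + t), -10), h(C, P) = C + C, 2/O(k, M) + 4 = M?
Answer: I*√23235 ≈ 152.43*I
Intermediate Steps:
O(k, M) = 2/(-4 + M)
h(C, P) = 2*C
p(t) = (-2 + t)/t (p(t) = 2*((t - 2)/(t + t)) = 2*((-2 + t)/((2*t))) = 2*((-2 + t)*(1/(2*t))) = 2*((-2 + t)/(2*t)) = (-2 + t)/t)
√(v + p(O(13, -1))) = √(-23241 + (-2 + 2/(-4 - 1))/((2/(-4 - 1)))) = √(-23241 + (-2 + 2/(-5))/((2/(-5)))) = √(-23241 + (-2 + 2*(-⅕))/((2*(-⅕)))) = √(-23241 + (-2 - ⅖)/(-⅖)) = √(-23241 - 5/2*(-12/5)) = √(-23241 + 6) = √(-23235) = I*√23235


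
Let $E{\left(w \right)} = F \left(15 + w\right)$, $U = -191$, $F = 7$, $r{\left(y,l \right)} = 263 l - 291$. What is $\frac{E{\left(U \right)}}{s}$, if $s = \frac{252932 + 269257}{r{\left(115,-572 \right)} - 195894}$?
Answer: $\frac{427037072}{522189} \approx 817.78$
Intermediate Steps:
$r{\left(y,l \right)} = -291 + 263 l$
$s = - \frac{522189}{346621}$ ($s = \frac{252932 + 269257}{\left(-291 + 263 \left(-572\right)\right) - 195894} = \frac{522189}{\left(-291 - 150436\right) - 195894} = \frac{522189}{-150727 - 195894} = \frac{522189}{-346621} = 522189 \left(- \frac{1}{346621}\right) = - \frac{522189}{346621} \approx -1.5065$)
$E{\left(w \right)} = 105 + 7 w$ ($E{\left(w \right)} = 7 \left(15 + w\right) = 105 + 7 w$)
$\frac{E{\left(U \right)}}{s} = \frac{105 + 7 \left(-191\right)}{- \frac{522189}{346621}} = \left(105 - 1337\right) \left(- \frac{346621}{522189}\right) = \left(-1232\right) \left(- \frac{346621}{522189}\right) = \frac{427037072}{522189}$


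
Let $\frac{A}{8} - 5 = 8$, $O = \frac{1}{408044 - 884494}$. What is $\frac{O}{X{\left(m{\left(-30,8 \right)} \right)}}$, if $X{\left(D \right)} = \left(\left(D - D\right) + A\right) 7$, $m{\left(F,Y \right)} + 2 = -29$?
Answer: $- \frac{1}{346855600} \approx -2.883 \cdot 10^{-9}$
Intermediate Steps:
$m{\left(F,Y \right)} = -31$ ($m{\left(F,Y \right)} = -2 - 29 = -31$)
$O = - \frac{1}{476450}$ ($O = \frac{1}{-476450} = - \frac{1}{476450} \approx -2.0989 \cdot 10^{-6}$)
$A = 104$ ($A = 40 + 8 \cdot 8 = 40 + 64 = 104$)
$X{\left(D \right)} = 728$ ($X{\left(D \right)} = \left(\left(D - D\right) + 104\right) 7 = \left(0 + 104\right) 7 = 104 \cdot 7 = 728$)
$\frac{O}{X{\left(m{\left(-30,8 \right)} \right)}} = - \frac{1}{476450 \cdot 728} = \left(- \frac{1}{476450}\right) \frac{1}{728} = - \frac{1}{346855600}$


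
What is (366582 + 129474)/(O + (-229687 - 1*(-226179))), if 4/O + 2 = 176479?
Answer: -10942809339/77385164 ≈ -141.41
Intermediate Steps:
O = 4/176477 (O = 4/(-2 + 176479) = 4/176477 ≈ 2.2666e-5)
(366582 + 129474)/(O + (-229687 - 1*(-226179))) = (366582 + 129474)/(4/176477 + (-229687 - 1*(-226179))) = 496056/(4/176477 + (-229687 + 226179)) = 496056/(4/176477 - 3508) = 496056/(-619081312/176477) = 496056*(-176477/619081312) = -10942809339/77385164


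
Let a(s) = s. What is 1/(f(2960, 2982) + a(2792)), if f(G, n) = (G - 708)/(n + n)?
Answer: 1491/4163435 ≈ 0.00035812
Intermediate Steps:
f(G, n) = (-708 + G)/(2*n) (f(G, n) = (-708 + G)/((2*n)) = (-708 + G)*(1/(2*n)) = (-708 + G)/(2*n))
1/(f(2960, 2982) + a(2792)) = 1/((½)*(-708 + 2960)/2982 + 2792) = 1/((½)*(1/2982)*2252 + 2792) = 1/(563/1491 + 2792) = 1/(4163435/1491) = 1491/4163435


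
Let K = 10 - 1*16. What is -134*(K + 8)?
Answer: -268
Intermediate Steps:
K = -6 (K = 10 - 16 = -6)
-134*(K + 8) = -134*(-6 + 8) = -134*2 = -268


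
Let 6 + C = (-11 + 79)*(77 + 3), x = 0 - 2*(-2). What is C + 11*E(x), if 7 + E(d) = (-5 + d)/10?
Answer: 53559/10 ≈ 5355.9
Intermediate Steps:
x = 4 (x = 0 + 4 = 4)
C = 5434 (C = -6 + (-11 + 79)*(77 + 3) = -6 + 68*80 = -6 + 5440 = 5434)
E(d) = -15/2 + d/10 (E(d) = -7 + (-5 + d)/10 = -7 + (-5 + d)*(1/10) = -7 + (-1/2 + d/10) = -15/2 + d/10)
C + 11*E(x) = 5434 + 11*(-15/2 + (1/10)*4) = 5434 + 11*(-15/2 + 2/5) = 5434 + 11*(-71/10) = 5434 - 781/10 = 53559/10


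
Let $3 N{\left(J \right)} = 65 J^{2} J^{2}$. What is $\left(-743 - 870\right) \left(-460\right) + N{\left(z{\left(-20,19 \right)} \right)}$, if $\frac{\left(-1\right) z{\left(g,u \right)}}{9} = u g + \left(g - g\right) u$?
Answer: $2964125081541980$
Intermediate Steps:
$z{\left(g,u \right)} = - 9 g u$ ($z{\left(g,u \right)} = - 9 \left(u g + \left(g - g\right) u\right) = - 9 \left(g u + 0 u\right) = - 9 \left(g u + 0\right) = - 9 g u$)
$N{\left(J \right)} = \frac{65 J^{4}}{3}$ ($N{\left(J \right)} = \frac{65 J^{2} J^{2}}{3} = \frac{65 J^{4}}{3}$)
$\left(-743 - 870\right) \left(-460\right) + N{\left(z{\left(-20,19 \right)} \right)} = \left(-743 - 870\right) \left(-460\right) + \frac{65 \left(\left(-9\right) \left(-20\right) 19\right)^{4}}{3} = \left(-1613\right) \left(-460\right) + \frac{65 \cdot 3420^{4}}{3} = 741980 + \frac{65}{3} \cdot 136805772960000 = 741980 + 2964125080800000 = 2964125081541980$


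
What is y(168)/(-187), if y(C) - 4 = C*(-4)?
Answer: 668/187 ≈ 3.5722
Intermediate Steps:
y(C) = 4 - 4*C (y(C) = 4 + C*(-4) = 4 - 4*C)
y(168)/(-187) = (4 - 4*168)/(-187) = (4 - 672)*(-1/187) = -668*(-1/187) = 668/187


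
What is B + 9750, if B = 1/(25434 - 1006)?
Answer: 238173001/24428 ≈ 9750.0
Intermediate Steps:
B = 1/24428 ≈ 4.0937e-5
B + 9750 = 1/24428 + 9750 = 238173001/24428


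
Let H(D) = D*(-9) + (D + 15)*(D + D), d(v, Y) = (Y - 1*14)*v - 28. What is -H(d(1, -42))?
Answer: -12348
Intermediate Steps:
d(v, Y) = -28 + v*(-14 + Y) (d(v, Y) = (Y - 14)*v - 28 = (-14 + Y)*v - 28 = v*(-14 + Y) - 28 = -28 + v*(-14 + Y))
H(D) = -9*D + 2*D*(15 + D) (H(D) = -9*D + (15 + D)*(2*D) = -9*D + 2*D*(15 + D))
-H(d(1, -42)) = -(-28 - 14*1 - 42*1)*(21 + 2*(-28 - 14*1 - 42*1)) = -(-28 - 14 - 42)*(21 + 2*(-28 - 14 - 42)) = -(-84)*(21 + 2*(-84)) = -(-84)*(21 - 168) = -(-84)*(-147) = -1*12348 = -12348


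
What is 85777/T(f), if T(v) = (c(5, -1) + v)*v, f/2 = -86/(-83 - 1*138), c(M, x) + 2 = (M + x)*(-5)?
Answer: -4189434457/806680 ≈ -5193.4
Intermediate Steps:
c(M, x) = -2 - 5*M - 5*x (c(M, x) = -2 + (M + x)*(-5) = -2 + (-5*M - 5*x) = -2 - 5*M - 5*x)
f = 172/221 (f = 2*(-86/(-83 - 1*138)) = 2*(-86/(-83 - 138)) = 2*(-86/(-221)) = 2*(-86*(-1/221)) = 2*(86/221) = 172/221 ≈ 0.77828)
T(v) = v*(-22 + v) (T(v) = ((-2 - 5*5 - 5*(-1)) + v)*v = ((-2 - 25 + 5) + v)*v = (-22 + v)*v = v*(-22 + v))
85777/T(f) = 85777/((172*(-22 + 172/221)/221)) = 85777/(((172/221)*(-4690/221))) = 85777/(-806680/48841) = 85777*(-48841/806680) = -4189434457/806680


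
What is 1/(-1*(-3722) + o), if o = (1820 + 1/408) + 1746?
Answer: 408/2973505 ≈ 0.00013721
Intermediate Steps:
o = 1454929/408 (o = (1820 + 1/408) + 1746 = 742561/408 + 1746 = 1454929/408 ≈ 3566.0)
1/(-1*(-3722) + o) = 1/(-1*(-3722) + 1454929/408) = 1/(3722 + 1454929/408) = 1/(2973505/408) = 408/2973505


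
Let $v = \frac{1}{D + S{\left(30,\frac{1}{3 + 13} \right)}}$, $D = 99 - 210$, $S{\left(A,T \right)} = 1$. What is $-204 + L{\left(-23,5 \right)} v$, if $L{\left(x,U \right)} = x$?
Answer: $- \frac{22417}{110} \approx -203.79$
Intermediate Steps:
$D = -111$ ($D = 99 - 210 = -111$)
$v = - \frac{1}{110}$ ($v = \frac{1}{-111 + 1} = \frac{1}{-110} = - \frac{1}{110} \approx -0.0090909$)
$-204 + L{\left(-23,5 \right)} v = -204 - - \frac{23}{110} = -204 + \frac{23}{110} = - \frac{22417}{110}$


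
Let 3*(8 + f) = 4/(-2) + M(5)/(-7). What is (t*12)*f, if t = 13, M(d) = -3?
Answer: -9308/7 ≈ -1329.7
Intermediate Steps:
f = -179/21 (f = -8 + (4/(-2) - 3/(-7))/3 = -8 + (4*(-½) - 3*(-⅐))/3 = -8 + (-2 + 3/7)/3 = -8 + (⅓)*(-11/7) = -8 - 11/21 = -179/21 ≈ -8.5238)
(t*12)*f = (13*12)*(-179/21) = 156*(-179/21) = -9308/7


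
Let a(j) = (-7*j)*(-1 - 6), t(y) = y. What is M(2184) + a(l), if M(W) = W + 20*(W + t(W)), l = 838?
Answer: 130606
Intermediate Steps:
a(j) = 49*j (a(j) = -7*j*(-7) = 49*j)
M(W) = 41*W (M(W) = W + 20*(W + W) = W + 20*(2*W) = W + 40*W = 41*W)
M(2184) + a(l) = 41*2184 + 49*838 = 89544 + 41062 = 130606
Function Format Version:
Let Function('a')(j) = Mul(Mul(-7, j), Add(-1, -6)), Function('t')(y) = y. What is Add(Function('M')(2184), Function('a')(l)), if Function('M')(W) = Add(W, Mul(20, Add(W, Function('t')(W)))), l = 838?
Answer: 130606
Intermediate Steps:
Function('a')(j) = Mul(49, j) (Function('a')(j) = Mul(Mul(-7, j), -7) = Mul(49, j))
Function('M')(W) = Mul(41, W) (Function('M')(W) = Add(W, Mul(20, Add(W, W))) = Add(W, Mul(20, Mul(2, W))) = Add(W, Mul(40, W)) = Mul(41, W))
Add(Function('M')(2184), Function('a')(l)) = Add(Mul(41, 2184), Mul(49, 838)) = Add(89544, 41062) = 130606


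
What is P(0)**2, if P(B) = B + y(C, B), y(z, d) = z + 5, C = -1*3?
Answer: 4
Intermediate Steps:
C = -3
y(z, d) = 5 + z
P(B) = 2 + B (P(B) = B + (5 - 3) = B + 2 = 2 + B)
P(0)**2 = (2 + 0)**2 = 2**2 = 4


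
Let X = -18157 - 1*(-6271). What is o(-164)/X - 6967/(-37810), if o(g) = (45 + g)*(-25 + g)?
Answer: -9137797/5350115 ≈ -1.7080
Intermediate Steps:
X = -11886 (X = -18157 + 6271 = -11886)
o(g) = (-25 + g)*(45 + g)
o(-164)/X - 6967/(-37810) = (-1125 + (-164)² + 20*(-164))/(-11886) - 6967/(-37810) = (-1125 + 26896 - 3280)*(-1/11886) - 6967*(-1/37810) = 22491*(-1/11886) + 6967/37810 = -1071/566 + 6967/37810 = -9137797/5350115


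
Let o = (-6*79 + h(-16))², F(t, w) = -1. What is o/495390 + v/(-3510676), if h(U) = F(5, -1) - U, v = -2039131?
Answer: 291632972741/289858963940 ≈ 1.0061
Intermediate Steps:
h(U) = -1 - U
o = 210681 (o = (-6*79 + (-1 - 1*(-16)))² = (-474 + (-1 + 16))² = (-474 + 15)² = (-459)² = 210681)
o/495390 + v/(-3510676) = 210681/495390 - 2039131/(-3510676) = 210681*(1/495390) - 2039131*(-1/3510676) = 70227/165130 + 2039131/3510676 = 291632972741/289858963940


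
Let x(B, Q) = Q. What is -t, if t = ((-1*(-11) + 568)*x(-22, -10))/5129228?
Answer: 2895/2564614 ≈ 0.0011288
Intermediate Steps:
t = -2895/2564614 (t = ((-1*(-11) + 568)*(-10))/5129228 = ((11 + 568)*(-10))*(1/5129228) = (579*(-10))*(1/5129228) = -5790*1/5129228 = -2895/2564614 ≈ -0.0011288)
-t = -1*(-2895/2564614) = 2895/2564614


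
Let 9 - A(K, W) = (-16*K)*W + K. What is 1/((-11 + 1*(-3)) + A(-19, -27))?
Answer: 1/8222 ≈ 0.00012162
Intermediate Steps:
A(K, W) = 9 - K + 16*K*W (A(K, W) = 9 - ((-16*K)*W + K) = 9 - (-16*K*W + K) = 9 - (K - 16*K*W) = 9 + (-K + 16*K*W) = 9 - K + 16*K*W)
1/((-11 + 1*(-3)) + A(-19, -27)) = 1/((-11 + 1*(-3)) + (9 - 1*(-19) + 16*(-19)*(-27))) = 1/((-11 - 3) + (9 + 19 + 8208)) = 1/(-14 + 8236) = 1/8222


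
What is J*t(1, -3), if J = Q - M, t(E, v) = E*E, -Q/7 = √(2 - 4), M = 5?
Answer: -5 - 7*I*√2 ≈ -5.0 - 9.8995*I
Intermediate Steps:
Q = -7*I*√2 (Q = -7*√(2 - 4) = -7*I*√2 ≈ -9.8995*I)
t(E, v) = E²
J = -5 - 7*I*√2 (J = -7*I*√2 - 1*5 = -7*I*√2 - 5 = -5 - 7*I*√2 ≈ -5.0 - 9.8995*I)
J*t(1, -3) = (-5 - 7*I*√2)*1² = (-5 - 7*I*√2)*1 = -5 - 7*I*√2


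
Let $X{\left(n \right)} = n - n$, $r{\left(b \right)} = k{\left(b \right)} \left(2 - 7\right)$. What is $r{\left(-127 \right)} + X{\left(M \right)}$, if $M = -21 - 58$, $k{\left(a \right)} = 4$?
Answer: $-20$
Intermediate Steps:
$M = -79$
$r{\left(b \right)} = -20$ ($r{\left(b \right)} = 4 \left(2 - 7\right) = 4 \left(-5\right) = -20$)
$X{\left(n \right)} = 0$
$r{\left(-127 \right)} + X{\left(M \right)} = -20 + 0 = -20$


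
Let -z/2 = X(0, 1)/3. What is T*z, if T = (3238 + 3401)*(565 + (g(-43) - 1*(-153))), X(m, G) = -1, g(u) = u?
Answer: 2987550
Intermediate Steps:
T = 4481325 (T = (3238 + 3401)*(565 + (-43 - 1*(-153))) = 6639*(565 + (-43 + 153)) = 6639*(565 + 110) = 6639*675 = 4481325)
z = ⅔ (z = -(-2)/3 = -2*(-⅓) = ⅔ ≈ 0.66667)
T*z = 4481325*(⅔) = 2987550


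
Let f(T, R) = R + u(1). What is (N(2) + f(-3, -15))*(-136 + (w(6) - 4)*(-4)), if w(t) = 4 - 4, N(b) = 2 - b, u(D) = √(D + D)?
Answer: 1800 - 120*√2 ≈ 1630.3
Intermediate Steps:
u(D) = √2*√D (u(D) = √(2*D) = √2*√D)
f(T, R) = R + √2 (f(T, R) = R + √2*√1 = R + √2*1 = R + √2)
w(t) = 0
(N(2) + f(-3, -15))*(-136 + (w(6) - 4)*(-4)) = ((2 - 1*2) + (-15 + √2))*(-136 + (0 - 4)*(-4)) = ((2 - 2) + (-15 + √2))*(-136 - 4*(-4)) = (0 + (-15 + √2))*(-136 + 16) = (-15 + √2)*(-120) = 1800 - 120*√2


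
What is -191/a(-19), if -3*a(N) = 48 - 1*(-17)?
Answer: 573/65 ≈ 8.8154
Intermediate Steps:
a(N) = -65/3 (a(N) = -(48 - 1*(-17))/3 = -(48 + 17)/3 = -⅓*65 = -65/3)
-191/a(-19) = -191/(-65/3) = -191*(-3/65) = 573/65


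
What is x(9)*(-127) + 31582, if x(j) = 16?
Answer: 29550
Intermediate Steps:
x(9)*(-127) + 31582 = 16*(-127) + 31582 = -2032 + 31582 = 29550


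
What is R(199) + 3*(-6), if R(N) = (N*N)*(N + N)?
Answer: 15761180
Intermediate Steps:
R(N) = 2*N³ (R(N) = N²*(2*N) = 2*N³)
R(199) + 3*(-6) = 2*199³ + 3*(-6) = 2*7880599 - 18 = 15761198 - 18 = 15761180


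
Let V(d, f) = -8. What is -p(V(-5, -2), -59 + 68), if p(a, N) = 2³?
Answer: -8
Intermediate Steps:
p(a, N) = 8
-p(V(-5, -2), -59 + 68) = -1*8 = -8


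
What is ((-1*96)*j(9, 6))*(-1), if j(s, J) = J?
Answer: 576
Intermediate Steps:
((-1*96)*j(9, 6))*(-1) = (-1*96*6)*(-1) = -96*6*(-1) = -576*(-1) = 576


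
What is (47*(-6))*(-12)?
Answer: 3384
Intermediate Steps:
(47*(-6))*(-12) = -282*(-12) = 3384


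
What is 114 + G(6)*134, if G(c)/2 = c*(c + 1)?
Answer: 11370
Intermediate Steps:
G(c) = 2*c*(1 + c) (G(c) = 2*(c*(c + 1)) = 2*(c*(1 + c)) = 2*c*(1 + c))
114 + G(6)*134 = 114 + (2*6*(1 + 6))*134 = 114 + (2*6*7)*134 = 114 + 84*134 = 114 + 11256 = 11370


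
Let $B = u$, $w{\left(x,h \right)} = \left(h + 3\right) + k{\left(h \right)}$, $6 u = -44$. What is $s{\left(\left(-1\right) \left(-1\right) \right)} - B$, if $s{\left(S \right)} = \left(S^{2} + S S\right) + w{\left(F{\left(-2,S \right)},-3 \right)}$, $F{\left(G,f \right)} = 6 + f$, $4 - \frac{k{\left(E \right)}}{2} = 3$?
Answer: $\frac{34}{3} \approx 11.333$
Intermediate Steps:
$u = - \frac{22}{3}$ ($u = \frac{1}{6} \left(-44\right) = - \frac{22}{3} \approx -7.3333$)
$k{\left(E \right)} = 2$ ($k{\left(E \right)} = 8 - 6 = 2$)
$w{\left(x,h \right)} = 5 + h$ ($w{\left(x,h \right)} = \left(h + 3\right) + 2 = \left(3 + h\right) + 2 = 5 + h$)
$B = - \frac{22}{3} \approx -7.3333$
$s{\left(S \right)} = 2 + 2 S^{2}$ ($s{\left(S \right)} = \left(S^{2} + S S\right) + \left(5 - 3\right) = \left(S^{2} + S^{2}\right) + 2 = 2 S^{2} + 2 = 2 + 2 S^{2}$)
$s{\left(\left(-1\right) \left(-1\right) \right)} - B = \left(2 + 2 \left(\left(-1\right) \left(-1\right)\right)^{2}\right) - - \frac{22}{3} = \left(2 + 2 \cdot 1^{2}\right) + \frac{22}{3} = \left(2 + 2 \cdot 1\right) + \frac{22}{3} = \left(2 + 2\right) + \frac{22}{3} = 4 + \frac{22}{3} = \frac{34}{3}$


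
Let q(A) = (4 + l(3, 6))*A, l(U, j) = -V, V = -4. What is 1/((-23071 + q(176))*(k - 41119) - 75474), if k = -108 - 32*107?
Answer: 1/967199139 ≈ 1.0339e-9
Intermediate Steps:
l(U, j) = 4 (l(U, j) = -1*(-4) = 4)
k = -3532 (k = -108 - 3424 = -3532)
q(A) = 8*A (q(A) = (4 + 4)*A = 8*A)
1/((-23071 + q(176))*(k - 41119) - 75474) = 1/((-23071 + 8*176)*(-3532 - 41119) - 75474) = 1/((-23071 + 1408)*(-44651) - 75474) = 1/(-21663*(-44651) - 75474) = 1/(967274613 - 75474) = 1/967199139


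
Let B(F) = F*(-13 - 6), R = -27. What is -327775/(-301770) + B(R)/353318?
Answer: 828311539/761576949 ≈ 1.0876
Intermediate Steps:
B(F) = -19*F (B(F) = F*(-19) = -19*F)
-327775/(-301770) + B(R)/353318 = -327775/(-301770) - 19*(-27)/353318 = -327775*(-1/301770) + 513*(1/353318) = 9365/8622 + 513/353318 = 828311539/761576949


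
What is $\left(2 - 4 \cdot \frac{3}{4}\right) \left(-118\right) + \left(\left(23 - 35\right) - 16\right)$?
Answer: $90$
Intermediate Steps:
$\left(2 - 4 \cdot \frac{3}{4}\right) \left(-118\right) + \left(\left(23 - 35\right) - 16\right) = \left(2 - 4 \cdot 3 \cdot \frac{1}{4}\right) \left(-118\right) - 28 = \left(2 - 3\right) \left(-118\right) - 28 = \left(-1\right) \left(-118\right) - 28 = 118 - 28 = 90$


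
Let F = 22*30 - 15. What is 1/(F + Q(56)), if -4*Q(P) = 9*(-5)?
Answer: 4/2625 ≈ 0.0015238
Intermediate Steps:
Q(P) = 45/4 (Q(P) = -9*(-5)/4 = -1/4*(-45) = 45/4)
F = 645 (F = 660 - 15 = 645)
1/(F + Q(56)) = 1/(645 + 45/4) = 1/(2625/4) = 4/2625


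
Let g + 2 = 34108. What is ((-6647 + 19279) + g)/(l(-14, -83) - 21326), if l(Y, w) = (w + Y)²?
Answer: -46738/11917 ≈ -3.9220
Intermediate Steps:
g = 34106 (g = -2 + 34108 = 34106)
l(Y, w) = (Y + w)²
((-6647 + 19279) + g)/(l(-14, -83) - 21326) = ((-6647 + 19279) + 34106)/((-14 - 83)² - 21326) = (12632 + 34106)/((-97)² - 21326) = 46738/(9409 - 21326) = 46738/(-11917) = 46738*(-1/11917) = -46738/11917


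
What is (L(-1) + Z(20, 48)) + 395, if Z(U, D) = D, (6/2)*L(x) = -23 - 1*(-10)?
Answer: 1316/3 ≈ 438.67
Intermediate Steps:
L(x) = -13/3 (L(x) = (-23 - 1*(-10))/3 = (-23 + 10)/3 = (⅓)*(-13) = -13/3)
(L(-1) + Z(20, 48)) + 395 = (-13/3 + 48) + 395 = 131/3 + 395 = 1316/3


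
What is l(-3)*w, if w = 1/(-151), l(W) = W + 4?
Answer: -1/151 ≈ -0.0066225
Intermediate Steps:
l(W) = 4 + W
w = -1/151 ≈ -0.0066225
l(-3)*w = (4 - 3)*(-1/151) = 1*(-1/151) = -1/151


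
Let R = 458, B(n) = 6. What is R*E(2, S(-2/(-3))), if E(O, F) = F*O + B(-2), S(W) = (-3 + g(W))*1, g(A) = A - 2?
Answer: -3664/3 ≈ -1221.3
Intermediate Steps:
g(A) = -2 + A
S(W) = -5 + W (S(W) = (-3 + (-2 + W))*1 = (-5 + W)*1 = -5 + W)
E(O, F) = 6 + F*O (E(O, F) = F*O + 6 = 6 + F*O)
R*E(2, S(-2/(-3))) = 458*(6 + (-5 - 2/(-3))*2) = 458*(6 + (-5 - 2*(-1/3))*2) = 458*(6 + (-5 + 2/3)*2) = 458*(6 - 13/3*2) = 458*(6 - 26/3) = 458*(-8/3) = -3664/3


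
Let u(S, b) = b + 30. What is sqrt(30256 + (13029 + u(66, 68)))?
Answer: sqrt(43383) ≈ 208.29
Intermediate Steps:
u(S, b) = 30 + b
sqrt(30256 + (13029 + u(66, 68))) = sqrt(30256 + (13029 + (30 + 68))) = sqrt(30256 + (13029 + 98)) = sqrt(30256 + 13127) = sqrt(43383)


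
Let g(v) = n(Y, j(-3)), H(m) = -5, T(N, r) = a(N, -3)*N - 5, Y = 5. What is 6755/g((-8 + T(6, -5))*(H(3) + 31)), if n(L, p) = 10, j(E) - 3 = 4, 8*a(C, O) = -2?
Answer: 1351/2 ≈ 675.50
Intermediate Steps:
a(C, O) = -¼ (a(C, O) = (⅛)*(-2) = -¼)
T(N, r) = -5 - N/4 (T(N, r) = -N/4 - 5 = -5 - N/4)
j(E) = 7 (j(E) = 3 + 4 = 7)
g(v) = 10
6755/g((-8 + T(6, -5))*(H(3) + 31)) = 6755/10 = 6755*(⅒) = 1351/2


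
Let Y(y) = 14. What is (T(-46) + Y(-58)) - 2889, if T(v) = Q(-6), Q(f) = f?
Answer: -2881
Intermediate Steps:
T(v) = -6
(T(-46) + Y(-58)) - 2889 = (-6 + 14) - 2889 = 8 - 2889 = -2881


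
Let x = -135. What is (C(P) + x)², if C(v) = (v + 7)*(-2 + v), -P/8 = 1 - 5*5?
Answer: 1419405625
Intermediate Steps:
P = 192 (P = -8*(1 - 5*5) = -8*(1 - 25) = -8*(-24) = 192)
C(v) = (-2 + v)*(7 + v) (C(v) = (7 + v)*(-2 + v) = (-2 + v)*(7 + v))
(C(P) + x)² = ((-14 + 192² + 5*192) - 135)² = ((-14 + 36864 + 960) - 135)² = (37810 - 135)² = 37675² = 1419405625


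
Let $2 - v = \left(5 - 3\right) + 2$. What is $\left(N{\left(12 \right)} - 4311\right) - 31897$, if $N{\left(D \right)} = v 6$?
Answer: $-36220$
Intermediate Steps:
$v = -2$ ($v = 2 - \left(\left(5 - 3\right) + 2\right) = 2 - \left(2 + 2\right) = 2 - 4 = -2$)
$N{\left(D \right)} = -12$ ($N{\left(D \right)} = \left(-2\right) 6 = -12$)
$\left(N{\left(12 \right)} - 4311\right) - 31897 = \left(-12 - 4311\right) - 31897 = -4323 - 31897 = -36220$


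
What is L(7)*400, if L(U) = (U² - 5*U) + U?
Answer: 8400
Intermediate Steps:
L(U) = U² - 4*U
L(7)*400 = (7*(-4 + 7))*400 = (7*3)*400 = 21*400 = 8400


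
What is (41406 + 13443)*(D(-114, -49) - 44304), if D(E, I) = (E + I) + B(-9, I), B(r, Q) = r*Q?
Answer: -2414782074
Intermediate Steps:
B(r, Q) = Q*r
D(E, I) = E - 8*I (D(E, I) = (E + I) + I*(-9) = (E + I) - 9*I = E - 8*I)
(41406 + 13443)*(D(-114, -49) - 44304) = (41406 + 13443)*((-114 - 8*(-49)) - 44304) = 54849*((-114 + 392) - 44304) = 54849*(278 - 44304) = 54849*(-44026) = -2414782074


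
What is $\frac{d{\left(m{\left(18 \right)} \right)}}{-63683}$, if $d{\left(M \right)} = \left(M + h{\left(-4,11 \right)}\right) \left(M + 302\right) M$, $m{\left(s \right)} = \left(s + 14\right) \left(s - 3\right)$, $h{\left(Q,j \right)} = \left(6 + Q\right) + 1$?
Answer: $- \frac{181298880}{63683} \approx -2846.9$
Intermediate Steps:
$h{\left(Q,j \right)} = 7 + Q$
$m{\left(s \right)} = \left(-3 + s\right) \left(14 + s\right)$ ($m{\left(s \right)} = \left(14 + s\right) \left(-3 + s\right) = \left(-3 + s\right) \left(14 + s\right)$)
$d{\left(M \right)} = M \left(3 + M\right) \left(302 + M\right)$ ($d{\left(M \right)} = \left(M + \left(7 - 4\right)\right) \left(M + 302\right) M = \left(M + 3\right) \left(302 + M\right) M = \left(3 + M\right) \left(302 + M\right) M = M \left(3 + M\right) \left(302 + M\right)$)
$\frac{d{\left(m{\left(18 \right)} \right)}}{-63683} = \frac{\left(-42 + 18^{2} + 11 \cdot 18\right) \left(906 + \left(-42 + 18^{2} + 11 \cdot 18\right)^{2} + 305 \left(-42 + 18^{2} + 11 \cdot 18\right)\right)}{-63683} = \left(-42 + 324 + 198\right) \left(906 + \left(-42 + 324 + 198\right)^{2} + 305 \left(-42 + 324 + 198\right)\right) \left(- \frac{1}{63683}\right) = 480 \left(906 + 480^{2} + 305 \cdot 480\right) \left(- \frac{1}{63683}\right) = 480 \left(906 + 230400 + 146400\right) \left(- \frac{1}{63683}\right) = 480 \cdot 377706 \left(- \frac{1}{63683}\right) = 181298880 \left(- \frac{1}{63683}\right) = - \frac{181298880}{63683}$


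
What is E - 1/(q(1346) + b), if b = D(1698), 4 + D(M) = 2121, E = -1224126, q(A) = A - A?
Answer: -2591474743/2117 ≈ -1.2241e+6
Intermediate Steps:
q(A) = 0
D(M) = 2117 (D(M) = -4 + 2121 = 2117)
b = 2117
E - 1/(q(1346) + b) = -1224126 - 1/(0 + 2117) = -1224126 - 1/2117 = -2591474743/2117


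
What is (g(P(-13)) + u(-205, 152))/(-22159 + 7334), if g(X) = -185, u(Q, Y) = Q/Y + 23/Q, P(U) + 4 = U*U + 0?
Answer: 5810121/461947000 ≈ 0.012577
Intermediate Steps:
P(U) = -4 + U² (P(U) = -4 + (U*U + 0) = -4 + (U² + 0) = -4 + U²)
u(Q, Y) = 23/Q + Q/Y
(g(P(-13)) + u(-205, 152))/(-22159 + 7334) = (-185 + (23/(-205) - 205/152))/(-22159 + 7334) = (-185 + (23*(-1/205) - 205*1/152))/(-14825) = (-185 + (-23/205 - 205/152))*(-1/14825) = (-185 - 45521/31160)*(-1/14825) = -5810121/31160*(-1/14825) = 5810121/461947000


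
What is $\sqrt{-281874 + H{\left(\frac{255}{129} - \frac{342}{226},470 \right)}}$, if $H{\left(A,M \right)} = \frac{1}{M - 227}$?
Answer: $\frac{i \sqrt{205486143}}{27} \approx 530.92 i$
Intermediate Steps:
$H{\left(A,M \right)} = \frac{1}{-227 + M}$
$\sqrt{-281874 + H{\left(\frac{255}{129} - \frac{342}{226},470 \right)}} = \sqrt{-281874 + \frac{1}{-227 + 470}} = \sqrt{-281874 + \frac{1}{243}} = \sqrt{- \frac{68495381}{243}} = \frac{i \sqrt{205486143}}{27}$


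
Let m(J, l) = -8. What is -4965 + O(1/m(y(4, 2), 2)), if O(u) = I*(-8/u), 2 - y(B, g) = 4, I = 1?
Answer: -4901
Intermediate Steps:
y(B, g) = -2 (y(B, g) = 2 - 1*4 = 2 - 4 = -2)
O(u) = -8/u (O(u) = 1*(-8/u) = -8/u)
-4965 + O(1/m(y(4, 2), 2)) = -4965 - 8/(1/(-8)) = -4965 - 8/(-⅛) = -4965 - 8*(-8) = -4965 + 64 = -4901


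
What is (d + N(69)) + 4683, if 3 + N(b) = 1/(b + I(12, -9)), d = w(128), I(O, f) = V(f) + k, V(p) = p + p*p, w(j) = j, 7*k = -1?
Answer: 4740695/986 ≈ 4808.0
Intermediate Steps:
k = -⅐ (k = (⅐)*(-1) = -⅐ ≈ -0.14286)
V(p) = p + p²
I(O, f) = -⅐ + f*(1 + f) (I(O, f) = f*(1 + f) - ⅐ = -⅐ + f*(1 + f))
d = 128
N(b) = -3 + 1/(503/7 + b) (N(b) = -3 + 1/(b + (-⅐ - 9 + (-9)²)) = -3 + 1/(b + (-⅐ - 9 + 81)) = -3 + 1/(b + 503/7) = -3 + 1/(503/7 + b))
(d + N(69)) + 4683 = (128 + (1502 + 21*69)/(-503 - 7*69)) + 4683 = (128 + (1502 + 1449)/(-503 - 483)) + 4683 = (128 + 2951/(-986)) + 4683 = (128 - 1/986*2951) + 4683 = (128 - 2951/986) + 4683 = 123257/986 + 4683 = 4740695/986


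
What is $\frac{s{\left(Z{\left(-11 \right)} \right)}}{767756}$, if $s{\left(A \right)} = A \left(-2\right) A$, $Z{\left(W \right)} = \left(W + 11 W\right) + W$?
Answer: $- \frac{1859}{34898} \approx -0.05327$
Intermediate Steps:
$Z{\left(W \right)} = 13 W$ ($Z{\left(W \right)} = 12 W + W = 13 W$)
$s{\left(A \right)} = - 2 A^{2}$ ($s{\left(A \right)} = - 2 A A = - 2 A^{2}$)
$\frac{s{\left(Z{\left(-11 \right)} \right)}}{767756} = \frac{\left(-2\right) \left(13 \left(-11\right)\right)^{2}}{767756} = - 2 \left(-143\right)^{2} \cdot \frac{1}{767756} = \left(-2\right) 20449 \cdot \frac{1}{767756} = \left(-40898\right) \frac{1}{767756} = - \frac{1859}{34898}$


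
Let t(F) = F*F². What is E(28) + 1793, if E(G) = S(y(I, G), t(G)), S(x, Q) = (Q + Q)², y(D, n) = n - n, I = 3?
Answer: 1927563009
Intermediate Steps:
y(D, n) = 0
t(F) = F³
S(x, Q) = 4*Q² (S(x, Q) = (2*Q)² = 4*Q²)
E(G) = 4*G⁶ (E(G) = 4*(G³)² = 4*G⁶)
E(28) + 1793 = 4*28⁶ + 1793 = 4*481890304 + 1793 = 1927561216 + 1793 = 1927563009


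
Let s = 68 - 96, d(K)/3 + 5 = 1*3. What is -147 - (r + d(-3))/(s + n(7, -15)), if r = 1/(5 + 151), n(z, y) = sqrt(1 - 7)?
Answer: -907123/6162 - 187*I*sqrt(6)/24648 ≈ -147.21 - 0.018584*I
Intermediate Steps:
n(z, y) = I*sqrt(6) (n(z, y) = sqrt(-6) = I*sqrt(6))
d(K) = -6 (d(K) = -15 + 3*(1*3) = -15 + 3*3 = -15 + 9 = -6)
r = 1/156 ≈ 0.0064103
s = -28
-147 - (r + d(-3))/(s + n(7, -15)) = -147 - (1/156 - 6)/(-28 + I*sqrt(6)) = -147 - (-935)/(156*(-28 + I*sqrt(6))) = -147 + 935/(156*(-28 + I*sqrt(6)))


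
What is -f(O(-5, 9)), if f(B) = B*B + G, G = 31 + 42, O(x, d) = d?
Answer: -154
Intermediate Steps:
G = 73
f(B) = 73 + B² (f(B) = B*B + 73 = B² + 73 = 73 + B²)
-f(O(-5, 9)) = -(73 + 9²) = -(73 + 81) = -1*154 = -154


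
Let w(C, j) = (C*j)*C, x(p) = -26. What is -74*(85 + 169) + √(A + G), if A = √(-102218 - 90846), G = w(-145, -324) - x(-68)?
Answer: -18796 + √(-6812074 + 2*I*√48266) ≈ -18796.0 + 2610.0*I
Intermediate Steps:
w(C, j) = j*C²
G = -6812074 (G = -324*(-145)² - 1*(-26) = -324*21025 + 26 = -6812100 + 26 = -6812074)
A = 2*I*√48266 (A = √(-193064) = 2*I*√48266 ≈ 439.39*I)
-74*(85 + 169) + √(A + G) = -74*(85 + 169) + √(2*I*√48266 - 6812074) = -74*254 + √(-6812074 + 2*I*√48266) = -18796 + √(-6812074 + 2*I*√48266)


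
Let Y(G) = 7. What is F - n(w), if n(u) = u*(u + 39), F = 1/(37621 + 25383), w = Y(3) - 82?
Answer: -170110799/63004 ≈ -2700.0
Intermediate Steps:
w = -75 (w = 7 - 82 = -75)
F = 1/63004 ≈ 1.5872e-5
n(u) = u*(39 + u)
F - n(w) = 1/63004 - (-75)*(39 - 75) = 1/63004 - (-75)*(-36) = 1/63004 - 1*2700 = 1/63004 - 2700 = -170110799/63004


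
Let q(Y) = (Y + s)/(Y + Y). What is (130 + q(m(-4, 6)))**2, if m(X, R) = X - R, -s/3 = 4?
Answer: 1718721/100 ≈ 17187.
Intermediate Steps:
s = -12 (s = -3*4 = -12)
q(Y) = (-12 + Y)/(2*Y) (q(Y) = (Y - 12)/(Y + Y) = (-12 + Y)/((2*Y)) = (-12 + Y)*(1/(2*Y)) = (-12 + Y)/(2*Y))
(130 + q(m(-4, 6)))**2 = (130 + (-12 + (-4 - 1*6))/(2*(-4 - 1*6)))**2 = (130 + (-12 + (-4 - 6))/(2*(-4 - 6)))**2 = (130 + (1/2)*(-12 - 10)/(-10))**2 = (130 + (1/2)*(-1/10)*(-22))**2 = (130 + 11/10)**2 = (1311/10)**2 = 1718721/100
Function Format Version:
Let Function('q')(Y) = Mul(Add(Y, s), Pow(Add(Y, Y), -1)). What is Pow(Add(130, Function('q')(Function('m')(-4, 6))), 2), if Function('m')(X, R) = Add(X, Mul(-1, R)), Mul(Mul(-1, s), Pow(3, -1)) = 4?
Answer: Rational(1718721, 100) ≈ 17187.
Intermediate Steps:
s = -12 (s = Mul(-3, 4) = -12)
Function('q')(Y) = Mul(Rational(1, 2), Pow(Y, -1), Add(-12, Y)) (Function('q')(Y) = Mul(Add(Y, -12), Pow(Add(Y, Y), -1)) = Mul(Add(-12, Y), Pow(Mul(2, Y), -1)) = Mul(Add(-12, Y), Mul(Rational(1, 2), Pow(Y, -1))) = Mul(Rational(1, 2), Pow(Y, -1), Add(-12, Y)))
Pow(Add(130, Function('q')(Function('m')(-4, 6))), 2) = Pow(Add(130, Mul(Rational(1, 2), Pow(Add(-4, Mul(-1, 6)), -1), Add(-12, Add(-4, Mul(-1, 6))))), 2) = Pow(Add(130, Mul(Rational(1, 2), Pow(Add(-4, -6), -1), Add(-12, Add(-4, -6)))), 2) = Pow(Add(130, Mul(Rational(1, 2), Pow(-10, -1), Add(-12, -10))), 2) = Pow(Add(130, Mul(Rational(1, 2), Rational(-1, 10), -22)), 2) = Pow(Add(130, Rational(11, 10)), 2) = Pow(Rational(1311, 10), 2) = Rational(1718721, 100)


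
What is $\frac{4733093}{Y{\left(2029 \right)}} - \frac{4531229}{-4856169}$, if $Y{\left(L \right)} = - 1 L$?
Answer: $- \frac{22975505637076}{9853166901} \approx -2331.8$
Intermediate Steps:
$Y{\left(L \right)} = - L$
$\frac{4733093}{Y{\left(2029 \right)}} - \frac{4531229}{-4856169} = \frac{4733093}{\left(-1\right) 2029} - \frac{4531229}{-4856169} = \frac{4733093}{-2029} - - \frac{4531229}{4856169} = 4733093 \left(- \frac{1}{2029}\right) + \frac{4531229}{4856169} = - \frac{4733093}{2029} + \frac{4531229}{4856169} = - \frac{22975505637076}{9853166901}$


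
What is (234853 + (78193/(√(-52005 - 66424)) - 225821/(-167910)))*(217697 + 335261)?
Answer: 10902781556347429/83955 - 43237444894*I*√118429/118429 ≈ 1.2986e+11 - 1.2564e+8*I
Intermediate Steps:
(234853 + (78193/(√(-52005 - 66424)) - 225821/(-167910)))*(217697 + 335261) = (234853 + (78193/(√(-118429)) - 225821*(-1/167910)))*552958 = (234853 + (78193/((I*√118429)) + 225821/167910))*552958 = (234853 + (78193*(-I*√118429/118429) + 225821/167910))*552958 = (234853 + (-78193*I*√118429/118429 + 225821/167910))*552958 = (234853 + (225821/167910 - 78193*I*√118429/118429))*552958 = (39434393051/167910 - 78193*I*√118429/118429)*552958 = 10902781556347429/83955 - 43237444894*I*√118429/118429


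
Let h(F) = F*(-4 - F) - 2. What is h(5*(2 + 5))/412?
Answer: -1367/412 ≈ -3.3180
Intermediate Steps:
h(F) = -2 + F*(-4 - F)
h(5*(2 + 5))/412 = (-2 - (5*(2 + 5))² - 20*(2 + 5))/412 = (-2 - (5*7)² - 20*7)*(1/412) = (-2 - 1*35² - 4*35)*(1/412) = (-2 - 1*1225 - 140)*(1/412) = (-2 - 1225 - 140)*(1/412) = -1367*1/412 = -1367/412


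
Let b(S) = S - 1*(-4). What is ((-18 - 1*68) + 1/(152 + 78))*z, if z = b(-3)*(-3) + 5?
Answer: -19779/115 ≈ -171.99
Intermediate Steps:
b(S) = 4 + S (b(S) = S + 4 = 4 + S)
z = 2 (z = (4 - 3)*(-3) + 5 = 1*(-3) + 5 = -3 + 5 = 2)
((-18 - 1*68) + 1/(152 + 78))*z = ((-18 - 1*68) + 1/(152 + 78))*2 = ((-18 - 68) + 1/230)*2 = (-86 + 1/230)*2 = -19779/230*2 = -19779/115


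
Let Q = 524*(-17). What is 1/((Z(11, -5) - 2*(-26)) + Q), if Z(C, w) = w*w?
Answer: -1/8831 ≈ -0.00011324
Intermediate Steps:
Z(C, w) = w²
Q = -8908
1/((Z(11, -5) - 2*(-26)) + Q) = 1/(((-5)² - 2*(-26)) - 8908) = 1/((25 + 52) - 8908) = 1/(77 - 8908) = 1/(-8831) = -1/8831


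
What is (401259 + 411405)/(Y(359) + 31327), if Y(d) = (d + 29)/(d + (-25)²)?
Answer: 199915344/7706539 ≈ 25.941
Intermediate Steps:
Y(d) = (29 + d)/(625 + d) (Y(d) = (29 + d)/(d + 625) = (29 + d)/(625 + d))
(401259 + 411405)/(Y(359) + 31327) = (401259 + 411405)/((29 + 359)/(625 + 359) + 31327) = 812664/(388/984 + 31327) = 812664/((1/984)*388 + 31327) = 812664/(97/246 + 31327) = 812664/(7706539/246) = 812664*(246/7706539) = 199915344/7706539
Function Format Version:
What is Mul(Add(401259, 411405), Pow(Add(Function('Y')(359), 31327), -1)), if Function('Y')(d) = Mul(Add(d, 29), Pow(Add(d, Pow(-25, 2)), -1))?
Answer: Rational(199915344, 7706539) ≈ 25.941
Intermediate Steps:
Function('Y')(d) = Mul(Pow(Add(625, d), -1), Add(29, d)) (Function('Y')(d) = Mul(Add(29, d), Pow(Add(d, 625), -1)) = Mul(Add(29, d), Pow(Add(625, d), -1)) = Mul(Pow(Add(625, d), -1), Add(29, d)))
Mul(Add(401259, 411405), Pow(Add(Function('Y')(359), 31327), -1)) = Mul(Add(401259, 411405), Pow(Add(Mul(Pow(Add(625, 359), -1), Add(29, 359)), 31327), -1)) = Mul(812664, Pow(Add(Mul(Pow(984, -1), 388), 31327), -1)) = Mul(812664, Pow(Add(Mul(Rational(1, 984), 388), 31327), -1)) = Mul(812664, Pow(Add(Rational(97, 246), 31327), -1)) = Mul(812664, Pow(Rational(7706539, 246), -1)) = Mul(812664, Rational(246, 7706539)) = Rational(199915344, 7706539)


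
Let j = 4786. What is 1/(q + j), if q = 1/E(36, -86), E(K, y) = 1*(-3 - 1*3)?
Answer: 6/28715 ≈ 0.00020895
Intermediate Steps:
E(K, y) = -6 (E(K, y) = 1*(-3 - 3) = 1*(-6) = -6)
q = -1/6 (q = 1/(-6) = -1/6 ≈ -0.16667)
1/(q + j) = 1/(-1/6 + 4786) = 1/(28715/6) = 6/28715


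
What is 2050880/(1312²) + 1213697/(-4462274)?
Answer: 55174987909/60008660752 ≈ 0.91945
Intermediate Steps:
2050880/(1312²) + 1213697/(-4462274) = 2050880/1721344 + 1213697*(-1/4462274) = 2050880*(1/1721344) - 1213697/4462274 = 32045/26896 - 1213697/4462274 = 55174987909/60008660752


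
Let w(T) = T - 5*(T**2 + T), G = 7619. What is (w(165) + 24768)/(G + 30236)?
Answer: -112017/37855 ≈ -2.9591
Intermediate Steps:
w(T) = -5*T**2 - 4*T (w(T) = T - 5*(T + T**2) = T + (-5*T - 5*T**2) = -5*T**2 - 4*T)
(w(165) + 24768)/(G + 30236) = (-1*165*(4 + 5*165) + 24768)/(7619 + 30236) = (-1*165*(4 + 825) + 24768)/37855 = (-1*165*829 + 24768)*(1/37855) = (-136785 + 24768)*(1/37855) = -112017*1/37855 = -112017/37855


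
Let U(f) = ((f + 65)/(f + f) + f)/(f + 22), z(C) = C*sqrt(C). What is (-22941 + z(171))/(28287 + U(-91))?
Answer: -3693501/4554419 + 82593*sqrt(19)/4554419 ≈ -0.73192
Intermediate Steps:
z(C) = C**(3/2)
U(f) = (f + (65 + f)/(2*f))/(22 + f) (U(f) = ((65 + f)/((2*f)) + f)/(22 + f) = ((65 + f)*(1/(2*f)) + f)/(22 + f) = ((65 + f)/(2*f) + f)/(22 + f) = (f + (65 + f)/(2*f))/(22 + f))
(-22941 + z(171))/(28287 + U(-91)) = (-22941 + 171**(3/2))/(28287 + (1/2)*(65 - 91 + 2*(-91)**2)/(-91*(22 - 91))) = (-22941 + 513*sqrt(19))/(28287 + (1/2)*(-1/91)*(65 - 91 + 2*8281)/(-69)) = (-22941 + 513*sqrt(19))/(28287 + (1/2)*(-1/91)*(-1/69)*(65 - 91 + 16562)) = (-22941 + 513*sqrt(19))/(28287 + (1/2)*(-1/91)*(-1/69)*16536) = (-22941 + 513*sqrt(19))/(28287 + 212/161) = (-22941 + 513*sqrt(19))/(4554419/161) = (-22941 + 513*sqrt(19))*(161/4554419) = -3693501/4554419 + 82593*sqrt(19)/4554419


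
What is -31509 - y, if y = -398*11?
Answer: -27131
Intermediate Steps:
y = -4378
-31509 - y = -31509 - 1*(-4378) = -31509 + 4378 = -27131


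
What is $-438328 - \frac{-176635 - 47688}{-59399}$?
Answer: $- \frac{26036469195}{59399} \approx -4.3833 \cdot 10^{5}$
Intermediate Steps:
$-438328 - \frac{-176635 - 47688}{-59399} = -438328 - \left(-176635 - 47688\right) \left(- \frac{1}{59399}\right) = -438328 - \left(-224323\right) \left(- \frac{1}{59399}\right) = -438328 - \frac{224323}{59399} = - \frac{26036469195}{59399}$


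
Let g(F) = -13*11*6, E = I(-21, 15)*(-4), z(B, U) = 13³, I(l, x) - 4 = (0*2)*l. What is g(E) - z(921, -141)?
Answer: -3055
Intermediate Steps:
I(l, x) = 4 (I(l, x) = 4 + (0*2)*l = 4 + 0*l = 4 + 0 = 4)
z(B, U) = 2197
E = -16 (E = 4*(-4) = -16)
g(F) = -858 (g(F) = -143*6 = -858)
g(E) - z(921, -141) = -858 - 1*2197 = -858 - 2197 = -3055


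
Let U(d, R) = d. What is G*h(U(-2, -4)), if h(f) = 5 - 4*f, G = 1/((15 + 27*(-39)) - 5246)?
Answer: -13/6284 ≈ -0.0020687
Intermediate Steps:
G = -1/6284 (G = 1/((15 - 1053) - 5246) = 1/(-1038 - 5246) = 1/(-6284) = -1/6284 ≈ -0.00015913)
G*h(U(-2, -4)) = -(5 - 4*(-2))/6284 = -(5 + 8)/6284 = -1/6284*13 = -13/6284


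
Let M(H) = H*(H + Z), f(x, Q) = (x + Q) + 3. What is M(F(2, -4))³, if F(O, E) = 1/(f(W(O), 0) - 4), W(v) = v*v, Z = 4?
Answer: 2197/729 ≈ 3.0137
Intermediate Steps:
W(v) = v²
f(x, Q) = 3 + Q + x (f(x, Q) = (Q + x) + 3 = 3 + Q + x)
F(O, E) = 1/(-1 + O²) (F(O, E) = 1/((3 + 0 + O²) - 4) = 1/((3 + O²) - 4) = 1/(-1 + O²))
M(H) = H*(4 + H) (M(H) = H*(H + 4) = H*(4 + H))
M(F(2, -4))³ = ((4 + 1/(-1 + 2²))/(-1 + 2²))³ = ((4 + 1/(-1 + 4))/(-1 + 4))³ = ((4 + 1/3)/3)³ = ((4 + ⅓)/3)³ = ((⅓)*(13/3))³ = (13/9)³ = 2197/729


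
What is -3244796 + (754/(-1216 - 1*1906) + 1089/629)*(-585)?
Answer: -3186820339384/981869 ≈ -3.2457e+6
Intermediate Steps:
-3244796 + (754/(-1216 - 1*1906) + 1089/629)*(-585) = -3244796 + (754/(-1216 - 1906) + 1089*(1/629))*(-585) = -3244796 + (754/(-3122) + 1089/629)*(-585) = -3244796 + (754*(-1/3122) + 1089/629)*(-585) = -3244796 + (-377/1561 + 1089/629)*(-585) = -3244796 + (1462796/981869)*(-585) = -3244796 - 855735660/981869 = -3186820339384/981869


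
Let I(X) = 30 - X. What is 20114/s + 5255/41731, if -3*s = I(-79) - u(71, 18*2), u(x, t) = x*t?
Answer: 2530990987/102115757 ≈ 24.786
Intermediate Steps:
u(x, t) = t*x
s = 2447/3 (s = -((30 - 1*(-79)) - 18*2*71)/3 = -((30 + 79) - 36*71)/3 = -(109 - 1*2556)/3 = -(109 - 2556)/3 = -⅓*(-2447) = 2447/3 ≈ 815.67)
20114/s + 5255/41731 = 20114/(2447/3) + 5255/41731 = 20114*(3/2447) + 5255*(1/41731) = 60342/2447 + 5255/41731 = 2530990987/102115757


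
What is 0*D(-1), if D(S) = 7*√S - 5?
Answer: 0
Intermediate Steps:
D(S) = -5 + 7*√S
0*D(-1) = 0*(-5 + 7*√(-1)) = 0*(-5 + 7*I) = 0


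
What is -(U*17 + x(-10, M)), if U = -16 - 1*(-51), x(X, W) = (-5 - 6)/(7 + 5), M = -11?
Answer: -7129/12 ≈ -594.08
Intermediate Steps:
x(X, W) = -11/12
U = 35 (U = -16 + 51 = 35)
-(U*17 + x(-10, M)) = -(35*17 - 11/12) = -(595 - 11/12) = -1*7129/12 = -7129/12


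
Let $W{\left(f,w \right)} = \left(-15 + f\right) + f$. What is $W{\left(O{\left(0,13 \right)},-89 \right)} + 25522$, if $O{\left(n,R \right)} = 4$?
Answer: $25515$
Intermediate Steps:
$W{\left(f,w \right)} = -15 + 2 f$
$W{\left(O{\left(0,13 \right)},-89 \right)} + 25522 = \left(-15 + 2 \cdot 4\right) + 25522 = \left(-15 + 8\right) + 25522 = -7 + 25522 = 25515$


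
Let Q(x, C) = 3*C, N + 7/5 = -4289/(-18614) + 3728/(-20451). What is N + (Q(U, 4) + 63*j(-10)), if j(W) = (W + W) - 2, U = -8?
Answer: -2617809776843/1903374570 ≈ -1375.4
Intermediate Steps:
N = -2573117663/1903374570 (N = -7/5 + (-4289/(-18614) + 3728/(-20451)) = -7/5 + (-4289*(-1/18614) + 3728*(-1/20451)) = -7/5 + (4289/18614 - 3728/20451) = -7/5 + 18321347/380674914 = -2573117663/1903374570 ≈ -1.3519)
j(W) = -2 + 2*W (j(W) = 2*W - 2 = -2 + 2*W)
N + (Q(U, 4) + 63*j(-10)) = -2573117663/1903374570 + (3*4 + 63*(-2 + 2*(-10))) = -2573117663/1903374570 + (12 + 63*(-2 - 20)) = -2573117663/1903374570 + (12 + 63*(-22)) = -2573117663/1903374570 + (12 - 1386) = -2573117663/1903374570 - 1374 = -2617809776843/1903374570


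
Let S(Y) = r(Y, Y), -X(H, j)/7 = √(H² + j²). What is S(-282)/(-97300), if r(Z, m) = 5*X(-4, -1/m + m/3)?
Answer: √703893433/783960 ≈ 0.033842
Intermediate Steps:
X(H, j) = -7*√(H² + j²)
r(Z, m) = -35*√(16 + (-1/m + m/3)²) (r(Z, m) = 5*(-7*√((-4)² + (-1/m + m/3)²)) = 5*(-7*√(16 + (-1/m + m*(⅓))²)) = 5*(-7*√(16 + (-1/m + m/3)²)) = -35*√(16 + (-1/m + m/3)²))
S(Y) = -35*√(138 + Y² + 9/Y²)/3
S(-282)/(-97300) = -35*√(138 + (-282)² + 9/(-282)²)/3/(-97300) = -35*√(138 + 79524 + 9*(1/79524))/3*(-1/97300) = -35*√(138 + 79524 + 1/8836)/3*(-1/97300) = -35*√703893433/282*(-1/97300) = √703893433/783960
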